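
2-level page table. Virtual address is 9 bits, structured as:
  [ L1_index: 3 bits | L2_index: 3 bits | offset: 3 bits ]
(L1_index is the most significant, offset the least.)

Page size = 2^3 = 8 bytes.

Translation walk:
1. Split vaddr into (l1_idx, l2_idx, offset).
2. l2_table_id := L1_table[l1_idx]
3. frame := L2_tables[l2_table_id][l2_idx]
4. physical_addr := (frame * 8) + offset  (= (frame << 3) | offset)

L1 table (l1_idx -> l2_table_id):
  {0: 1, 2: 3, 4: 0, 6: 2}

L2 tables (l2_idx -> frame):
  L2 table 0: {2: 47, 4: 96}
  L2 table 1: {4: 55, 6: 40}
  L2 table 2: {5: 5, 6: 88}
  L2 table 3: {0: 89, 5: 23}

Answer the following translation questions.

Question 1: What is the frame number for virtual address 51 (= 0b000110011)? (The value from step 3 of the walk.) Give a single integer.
vaddr = 51: l1_idx=0, l2_idx=6
L1[0] = 1; L2[1][6] = 40

Answer: 40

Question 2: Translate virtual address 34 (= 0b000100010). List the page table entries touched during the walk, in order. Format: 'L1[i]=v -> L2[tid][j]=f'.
Answer: L1[0]=1 -> L2[1][4]=55

Derivation:
vaddr = 34 = 0b000100010
Split: l1_idx=0, l2_idx=4, offset=2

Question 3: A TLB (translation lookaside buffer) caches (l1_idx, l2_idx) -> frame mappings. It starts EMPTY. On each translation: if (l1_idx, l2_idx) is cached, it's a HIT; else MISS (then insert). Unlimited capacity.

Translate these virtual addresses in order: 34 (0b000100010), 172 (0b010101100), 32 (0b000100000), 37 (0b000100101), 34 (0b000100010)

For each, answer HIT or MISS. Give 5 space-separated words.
Answer: MISS MISS HIT HIT HIT

Derivation:
vaddr=34: (0,4) not in TLB -> MISS, insert
vaddr=172: (2,5) not in TLB -> MISS, insert
vaddr=32: (0,4) in TLB -> HIT
vaddr=37: (0,4) in TLB -> HIT
vaddr=34: (0,4) in TLB -> HIT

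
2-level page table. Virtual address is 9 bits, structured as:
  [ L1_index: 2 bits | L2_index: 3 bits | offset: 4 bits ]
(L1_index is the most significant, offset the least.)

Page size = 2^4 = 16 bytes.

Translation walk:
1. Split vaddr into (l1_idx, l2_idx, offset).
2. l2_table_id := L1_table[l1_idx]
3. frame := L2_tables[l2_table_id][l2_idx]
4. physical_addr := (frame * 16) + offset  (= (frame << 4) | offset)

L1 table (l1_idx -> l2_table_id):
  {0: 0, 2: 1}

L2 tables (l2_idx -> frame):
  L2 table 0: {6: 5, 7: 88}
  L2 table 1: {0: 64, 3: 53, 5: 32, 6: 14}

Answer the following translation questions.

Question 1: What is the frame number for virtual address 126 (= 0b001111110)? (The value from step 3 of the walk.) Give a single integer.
Answer: 88

Derivation:
vaddr = 126: l1_idx=0, l2_idx=7
L1[0] = 0; L2[0][7] = 88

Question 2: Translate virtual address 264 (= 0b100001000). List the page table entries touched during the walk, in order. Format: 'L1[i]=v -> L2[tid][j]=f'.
Answer: L1[2]=1 -> L2[1][0]=64

Derivation:
vaddr = 264 = 0b100001000
Split: l1_idx=2, l2_idx=0, offset=8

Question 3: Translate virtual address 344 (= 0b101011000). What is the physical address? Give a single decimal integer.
vaddr = 344 = 0b101011000
Split: l1_idx=2, l2_idx=5, offset=8
L1[2] = 1
L2[1][5] = 32
paddr = 32 * 16 + 8 = 520

Answer: 520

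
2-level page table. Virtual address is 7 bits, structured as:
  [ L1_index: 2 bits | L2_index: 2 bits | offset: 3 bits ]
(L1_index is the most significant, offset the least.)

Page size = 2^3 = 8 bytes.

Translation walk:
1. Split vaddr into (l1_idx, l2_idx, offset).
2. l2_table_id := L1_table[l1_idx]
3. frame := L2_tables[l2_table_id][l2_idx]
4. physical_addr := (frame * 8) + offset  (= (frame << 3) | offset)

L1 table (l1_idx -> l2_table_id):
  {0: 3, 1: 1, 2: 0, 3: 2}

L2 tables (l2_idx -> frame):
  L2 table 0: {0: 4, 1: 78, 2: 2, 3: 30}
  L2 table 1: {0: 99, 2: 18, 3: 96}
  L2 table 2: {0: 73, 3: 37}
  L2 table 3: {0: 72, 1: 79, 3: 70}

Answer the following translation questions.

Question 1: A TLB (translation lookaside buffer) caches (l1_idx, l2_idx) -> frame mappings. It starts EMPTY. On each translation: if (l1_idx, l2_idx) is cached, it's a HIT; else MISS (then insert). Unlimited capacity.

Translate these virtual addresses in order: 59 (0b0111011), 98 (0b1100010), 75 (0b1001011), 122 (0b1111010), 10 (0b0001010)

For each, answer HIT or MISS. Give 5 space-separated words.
vaddr=59: (1,3) not in TLB -> MISS, insert
vaddr=98: (3,0) not in TLB -> MISS, insert
vaddr=75: (2,1) not in TLB -> MISS, insert
vaddr=122: (3,3) not in TLB -> MISS, insert
vaddr=10: (0,1) not in TLB -> MISS, insert

Answer: MISS MISS MISS MISS MISS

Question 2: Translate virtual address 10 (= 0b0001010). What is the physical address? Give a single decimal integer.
vaddr = 10 = 0b0001010
Split: l1_idx=0, l2_idx=1, offset=2
L1[0] = 3
L2[3][1] = 79
paddr = 79 * 8 + 2 = 634

Answer: 634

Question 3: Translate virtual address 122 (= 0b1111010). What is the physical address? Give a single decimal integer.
vaddr = 122 = 0b1111010
Split: l1_idx=3, l2_idx=3, offset=2
L1[3] = 2
L2[2][3] = 37
paddr = 37 * 8 + 2 = 298

Answer: 298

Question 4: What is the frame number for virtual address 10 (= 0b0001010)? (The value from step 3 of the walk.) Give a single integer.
vaddr = 10: l1_idx=0, l2_idx=1
L1[0] = 3; L2[3][1] = 79

Answer: 79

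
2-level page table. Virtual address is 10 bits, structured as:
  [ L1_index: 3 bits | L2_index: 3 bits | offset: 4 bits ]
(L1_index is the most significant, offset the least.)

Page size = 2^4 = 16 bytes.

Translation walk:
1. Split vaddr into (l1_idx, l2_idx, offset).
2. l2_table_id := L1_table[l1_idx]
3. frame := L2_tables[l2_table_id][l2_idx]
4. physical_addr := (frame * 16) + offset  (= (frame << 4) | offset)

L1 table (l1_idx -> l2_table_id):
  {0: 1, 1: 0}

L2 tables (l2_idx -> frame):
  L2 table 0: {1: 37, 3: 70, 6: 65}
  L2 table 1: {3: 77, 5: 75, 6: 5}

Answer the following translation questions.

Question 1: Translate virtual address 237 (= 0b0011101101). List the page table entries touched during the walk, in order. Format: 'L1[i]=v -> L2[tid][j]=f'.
Answer: L1[1]=0 -> L2[0][6]=65

Derivation:
vaddr = 237 = 0b0011101101
Split: l1_idx=1, l2_idx=6, offset=13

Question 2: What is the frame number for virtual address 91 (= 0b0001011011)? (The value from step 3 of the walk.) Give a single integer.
vaddr = 91: l1_idx=0, l2_idx=5
L1[0] = 1; L2[1][5] = 75

Answer: 75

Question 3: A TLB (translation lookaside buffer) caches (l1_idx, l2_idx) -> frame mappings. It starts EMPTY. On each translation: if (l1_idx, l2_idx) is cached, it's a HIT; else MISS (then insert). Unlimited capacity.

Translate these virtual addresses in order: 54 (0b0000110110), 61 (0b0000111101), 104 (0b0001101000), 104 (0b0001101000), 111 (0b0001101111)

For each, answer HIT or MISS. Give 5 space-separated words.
vaddr=54: (0,3) not in TLB -> MISS, insert
vaddr=61: (0,3) in TLB -> HIT
vaddr=104: (0,6) not in TLB -> MISS, insert
vaddr=104: (0,6) in TLB -> HIT
vaddr=111: (0,6) in TLB -> HIT

Answer: MISS HIT MISS HIT HIT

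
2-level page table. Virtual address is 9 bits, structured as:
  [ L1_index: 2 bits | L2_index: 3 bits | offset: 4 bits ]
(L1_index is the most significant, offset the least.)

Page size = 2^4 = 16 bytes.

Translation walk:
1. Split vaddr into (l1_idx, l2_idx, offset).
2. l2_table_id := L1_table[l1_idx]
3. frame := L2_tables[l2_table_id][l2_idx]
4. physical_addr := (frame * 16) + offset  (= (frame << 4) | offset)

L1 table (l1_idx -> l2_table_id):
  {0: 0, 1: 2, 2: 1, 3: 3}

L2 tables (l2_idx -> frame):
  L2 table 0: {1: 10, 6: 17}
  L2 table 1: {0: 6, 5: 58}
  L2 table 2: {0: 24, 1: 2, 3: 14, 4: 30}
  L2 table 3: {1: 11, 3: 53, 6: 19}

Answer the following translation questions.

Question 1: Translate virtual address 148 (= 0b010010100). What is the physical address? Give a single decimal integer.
Answer: 36

Derivation:
vaddr = 148 = 0b010010100
Split: l1_idx=1, l2_idx=1, offset=4
L1[1] = 2
L2[2][1] = 2
paddr = 2 * 16 + 4 = 36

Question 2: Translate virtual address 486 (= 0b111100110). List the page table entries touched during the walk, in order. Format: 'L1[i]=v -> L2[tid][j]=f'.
vaddr = 486 = 0b111100110
Split: l1_idx=3, l2_idx=6, offset=6

Answer: L1[3]=3 -> L2[3][6]=19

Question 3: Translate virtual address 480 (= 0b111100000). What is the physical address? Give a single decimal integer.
Answer: 304

Derivation:
vaddr = 480 = 0b111100000
Split: l1_idx=3, l2_idx=6, offset=0
L1[3] = 3
L2[3][6] = 19
paddr = 19 * 16 + 0 = 304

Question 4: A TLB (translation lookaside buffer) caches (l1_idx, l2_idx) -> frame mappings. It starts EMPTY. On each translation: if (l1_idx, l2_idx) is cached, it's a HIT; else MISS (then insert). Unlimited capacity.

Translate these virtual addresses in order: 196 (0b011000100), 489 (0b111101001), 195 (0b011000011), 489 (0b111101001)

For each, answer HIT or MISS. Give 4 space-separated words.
Answer: MISS MISS HIT HIT

Derivation:
vaddr=196: (1,4) not in TLB -> MISS, insert
vaddr=489: (3,6) not in TLB -> MISS, insert
vaddr=195: (1,4) in TLB -> HIT
vaddr=489: (3,6) in TLB -> HIT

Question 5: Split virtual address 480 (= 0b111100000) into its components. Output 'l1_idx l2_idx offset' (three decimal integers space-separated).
Answer: 3 6 0

Derivation:
vaddr = 480 = 0b111100000
  top 2 bits -> l1_idx = 3
  next 3 bits -> l2_idx = 6
  bottom 4 bits -> offset = 0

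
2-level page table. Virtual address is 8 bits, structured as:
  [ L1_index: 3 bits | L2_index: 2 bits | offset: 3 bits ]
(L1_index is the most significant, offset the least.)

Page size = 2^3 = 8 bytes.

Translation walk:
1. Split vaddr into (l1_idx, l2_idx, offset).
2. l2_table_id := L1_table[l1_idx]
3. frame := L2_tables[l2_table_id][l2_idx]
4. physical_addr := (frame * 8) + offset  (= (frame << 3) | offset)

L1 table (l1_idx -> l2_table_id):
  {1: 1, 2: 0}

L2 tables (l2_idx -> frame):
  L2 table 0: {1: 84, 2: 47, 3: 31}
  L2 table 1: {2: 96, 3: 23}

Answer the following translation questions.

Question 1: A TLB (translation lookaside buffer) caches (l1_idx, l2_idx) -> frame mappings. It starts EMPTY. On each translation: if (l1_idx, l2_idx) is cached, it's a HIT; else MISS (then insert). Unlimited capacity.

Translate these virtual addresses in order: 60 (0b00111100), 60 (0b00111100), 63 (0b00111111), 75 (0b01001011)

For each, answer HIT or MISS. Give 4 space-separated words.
vaddr=60: (1,3) not in TLB -> MISS, insert
vaddr=60: (1,3) in TLB -> HIT
vaddr=63: (1,3) in TLB -> HIT
vaddr=75: (2,1) not in TLB -> MISS, insert

Answer: MISS HIT HIT MISS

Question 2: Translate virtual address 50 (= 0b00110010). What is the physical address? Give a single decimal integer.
vaddr = 50 = 0b00110010
Split: l1_idx=1, l2_idx=2, offset=2
L1[1] = 1
L2[1][2] = 96
paddr = 96 * 8 + 2 = 770

Answer: 770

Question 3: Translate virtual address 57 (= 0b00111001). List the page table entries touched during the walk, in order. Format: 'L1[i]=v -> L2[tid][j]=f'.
Answer: L1[1]=1 -> L2[1][3]=23

Derivation:
vaddr = 57 = 0b00111001
Split: l1_idx=1, l2_idx=3, offset=1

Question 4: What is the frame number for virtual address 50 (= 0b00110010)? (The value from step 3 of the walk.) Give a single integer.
Answer: 96

Derivation:
vaddr = 50: l1_idx=1, l2_idx=2
L1[1] = 1; L2[1][2] = 96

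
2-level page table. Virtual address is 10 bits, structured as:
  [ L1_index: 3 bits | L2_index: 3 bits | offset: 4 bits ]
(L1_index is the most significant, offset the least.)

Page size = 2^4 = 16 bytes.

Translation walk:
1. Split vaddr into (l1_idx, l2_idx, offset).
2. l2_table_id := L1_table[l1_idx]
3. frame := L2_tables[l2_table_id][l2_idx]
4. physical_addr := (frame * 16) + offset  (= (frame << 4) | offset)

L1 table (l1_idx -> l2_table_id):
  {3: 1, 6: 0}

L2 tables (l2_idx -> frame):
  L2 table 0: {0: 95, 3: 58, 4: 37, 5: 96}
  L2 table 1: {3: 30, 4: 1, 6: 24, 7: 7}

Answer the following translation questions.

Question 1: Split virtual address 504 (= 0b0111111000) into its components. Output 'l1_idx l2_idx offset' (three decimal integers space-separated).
vaddr = 504 = 0b0111111000
  top 3 bits -> l1_idx = 3
  next 3 bits -> l2_idx = 7
  bottom 4 bits -> offset = 8

Answer: 3 7 8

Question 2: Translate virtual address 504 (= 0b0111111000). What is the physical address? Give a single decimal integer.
Answer: 120

Derivation:
vaddr = 504 = 0b0111111000
Split: l1_idx=3, l2_idx=7, offset=8
L1[3] = 1
L2[1][7] = 7
paddr = 7 * 16 + 8 = 120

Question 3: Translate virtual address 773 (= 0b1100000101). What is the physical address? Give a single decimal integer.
vaddr = 773 = 0b1100000101
Split: l1_idx=6, l2_idx=0, offset=5
L1[6] = 0
L2[0][0] = 95
paddr = 95 * 16 + 5 = 1525

Answer: 1525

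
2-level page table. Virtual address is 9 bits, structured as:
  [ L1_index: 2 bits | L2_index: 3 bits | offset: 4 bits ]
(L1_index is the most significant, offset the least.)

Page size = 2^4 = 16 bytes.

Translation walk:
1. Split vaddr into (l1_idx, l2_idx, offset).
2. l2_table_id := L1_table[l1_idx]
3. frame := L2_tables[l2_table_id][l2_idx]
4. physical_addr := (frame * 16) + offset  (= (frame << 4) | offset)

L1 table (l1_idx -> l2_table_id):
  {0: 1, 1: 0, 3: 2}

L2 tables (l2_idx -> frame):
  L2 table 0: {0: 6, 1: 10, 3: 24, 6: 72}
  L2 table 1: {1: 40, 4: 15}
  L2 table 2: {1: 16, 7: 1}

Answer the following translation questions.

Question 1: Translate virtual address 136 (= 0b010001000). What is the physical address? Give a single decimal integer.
Answer: 104

Derivation:
vaddr = 136 = 0b010001000
Split: l1_idx=1, l2_idx=0, offset=8
L1[1] = 0
L2[0][0] = 6
paddr = 6 * 16 + 8 = 104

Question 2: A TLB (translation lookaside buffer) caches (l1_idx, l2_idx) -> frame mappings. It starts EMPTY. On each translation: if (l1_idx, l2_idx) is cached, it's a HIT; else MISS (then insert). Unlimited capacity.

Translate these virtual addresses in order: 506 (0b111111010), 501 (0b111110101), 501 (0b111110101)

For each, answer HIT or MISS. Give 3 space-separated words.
vaddr=506: (3,7) not in TLB -> MISS, insert
vaddr=501: (3,7) in TLB -> HIT
vaddr=501: (3,7) in TLB -> HIT

Answer: MISS HIT HIT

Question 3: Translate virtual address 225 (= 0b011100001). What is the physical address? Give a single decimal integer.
vaddr = 225 = 0b011100001
Split: l1_idx=1, l2_idx=6, offset=1
L1[1] = 0
L2[0][6] = 72
paddr = 72 * 16 + 1 = 1153

Answer: 1153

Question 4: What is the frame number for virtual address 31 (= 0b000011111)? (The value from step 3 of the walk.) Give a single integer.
vaddr = 31: l1_idx=0, l2_idx=1
L1[0] = 1; L2[1][1] = 40

Answer: 40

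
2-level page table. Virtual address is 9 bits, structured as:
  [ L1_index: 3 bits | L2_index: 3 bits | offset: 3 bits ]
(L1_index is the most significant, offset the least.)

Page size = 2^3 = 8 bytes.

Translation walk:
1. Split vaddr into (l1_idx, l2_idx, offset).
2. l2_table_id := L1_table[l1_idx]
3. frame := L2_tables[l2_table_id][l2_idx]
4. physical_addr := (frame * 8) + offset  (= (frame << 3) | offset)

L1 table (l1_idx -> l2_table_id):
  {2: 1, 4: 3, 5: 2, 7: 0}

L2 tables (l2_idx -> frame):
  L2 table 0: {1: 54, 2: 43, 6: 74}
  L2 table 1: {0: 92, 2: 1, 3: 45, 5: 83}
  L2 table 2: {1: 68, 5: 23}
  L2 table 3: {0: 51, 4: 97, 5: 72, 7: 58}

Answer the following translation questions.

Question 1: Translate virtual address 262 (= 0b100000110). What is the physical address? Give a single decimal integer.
Answer: 414

Derivation:
vaddr = 262 = 0b100000110
Split: l1_idx=4, l2_idx=0, offset=6
L1[4] = 3
L2[3][0] = 51
paddr = 51 * 8 + 6 = 414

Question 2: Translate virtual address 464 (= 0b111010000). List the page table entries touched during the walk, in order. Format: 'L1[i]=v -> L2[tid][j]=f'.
Answer: L1[7]=0 -> L2[0][2]=43

Derivation:
vaddr = 464 = 0b111010000
Split: l1_idx=7, l2_idx=2, offset=0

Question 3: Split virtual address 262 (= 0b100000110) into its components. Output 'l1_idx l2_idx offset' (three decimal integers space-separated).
Answer: 4 0 6

Derivation:
vaddr = 262 = 0b100000110
  top 3 bits -> l1_idx = 4
  next 3 bits -> l2_idx = 0
  bottom 3 bits -> offset = 6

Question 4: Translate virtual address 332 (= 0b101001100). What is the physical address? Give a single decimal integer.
Answer: 548

Derivation:
vaddr = 332 = 0b101001100
Split: l1_idx=5, l2_idx=1, offset=4
L1[5] = 2
L2[2][1] = 68
paddr = 68 * 8 + 4 = 548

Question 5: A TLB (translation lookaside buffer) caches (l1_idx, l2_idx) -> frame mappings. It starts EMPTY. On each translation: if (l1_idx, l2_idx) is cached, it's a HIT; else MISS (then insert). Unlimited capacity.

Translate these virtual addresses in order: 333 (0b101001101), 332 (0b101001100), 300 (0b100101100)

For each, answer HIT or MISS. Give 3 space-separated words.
vaddr=333: (5,1) not in TLB -> MISS, insert
vaddr=332: (5,1) in TLB -> HIT
vaddr=300: (4,5) not in TLB -> MISS, insert

Answer: MISS HIT MISS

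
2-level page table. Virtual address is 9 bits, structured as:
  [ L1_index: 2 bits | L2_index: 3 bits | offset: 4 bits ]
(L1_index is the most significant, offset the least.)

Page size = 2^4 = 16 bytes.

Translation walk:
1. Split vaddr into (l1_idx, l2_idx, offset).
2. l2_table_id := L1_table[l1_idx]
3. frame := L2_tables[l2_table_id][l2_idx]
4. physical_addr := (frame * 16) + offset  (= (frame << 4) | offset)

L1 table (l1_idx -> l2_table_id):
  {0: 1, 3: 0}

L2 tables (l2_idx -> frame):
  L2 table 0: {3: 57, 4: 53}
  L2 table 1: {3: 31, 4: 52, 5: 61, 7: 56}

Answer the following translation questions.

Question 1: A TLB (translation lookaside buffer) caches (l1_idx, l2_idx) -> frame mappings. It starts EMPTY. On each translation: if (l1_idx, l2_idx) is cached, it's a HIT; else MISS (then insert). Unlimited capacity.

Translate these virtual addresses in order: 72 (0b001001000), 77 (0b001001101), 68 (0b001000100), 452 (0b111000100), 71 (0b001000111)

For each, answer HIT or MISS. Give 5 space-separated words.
vaddr=72: (0,4) not in TLB -> MISS, insert
vaddr=77: (0,4) in TLB -> HIT
vaddr=68: (0,4) in TLB -> HIT
vaddr=452: (3,4) not in TLB -> MISS, insert
vaddr=71: (0,4) in TLB -> HIT

Answer: MISS HIT HIT MISS HIT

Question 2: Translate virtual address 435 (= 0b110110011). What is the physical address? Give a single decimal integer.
Answer: 915

Derivation:
vaddr = 435 = 0b110110011
Split: l1_idx=3, l2_idx=3, offset=3
L1[3] = 0
L2[0][3] = 57
paddr = 57 * 16 + 3 = 915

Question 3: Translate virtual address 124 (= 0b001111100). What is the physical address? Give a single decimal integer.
Answer: 908

Derivation:
vaddr = 124 = 0b001111100
Split: l1_idx=0, l2_idx=7, offset=12
L1[0] = 1
L2[1][7] = 56
paddr = 56 * 16 + 12 = 908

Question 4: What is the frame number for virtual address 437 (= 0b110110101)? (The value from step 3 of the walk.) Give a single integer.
vaddr = 437: l1_idx=3, l2_idx=3
L1[3] = 0; L2[0][3] = 57

Answer: 57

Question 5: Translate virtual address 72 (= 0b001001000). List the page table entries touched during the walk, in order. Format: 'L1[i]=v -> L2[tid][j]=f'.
vaddr = 72 = 0b001001000
Split: l1_idx=0, l2_idx=4, offset=8

Answer: L1[0]=1 -> L2[1][4]=52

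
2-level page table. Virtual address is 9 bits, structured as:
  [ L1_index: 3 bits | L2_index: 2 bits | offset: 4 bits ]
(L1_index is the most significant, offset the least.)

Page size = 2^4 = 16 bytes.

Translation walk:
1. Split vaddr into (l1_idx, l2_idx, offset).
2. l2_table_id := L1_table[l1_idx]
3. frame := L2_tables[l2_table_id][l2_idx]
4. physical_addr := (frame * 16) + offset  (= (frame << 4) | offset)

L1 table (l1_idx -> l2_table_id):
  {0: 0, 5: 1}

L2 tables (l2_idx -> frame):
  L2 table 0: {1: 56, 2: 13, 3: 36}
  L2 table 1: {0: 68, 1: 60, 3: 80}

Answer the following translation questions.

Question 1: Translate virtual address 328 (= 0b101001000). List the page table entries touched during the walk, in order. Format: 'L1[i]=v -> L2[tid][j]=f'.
vaddr = 328 = 0b101001000
Split: l1_idx=5, l2_idx=0, offset=8

Answer: L1[5]=1 -> L2[1][0]=68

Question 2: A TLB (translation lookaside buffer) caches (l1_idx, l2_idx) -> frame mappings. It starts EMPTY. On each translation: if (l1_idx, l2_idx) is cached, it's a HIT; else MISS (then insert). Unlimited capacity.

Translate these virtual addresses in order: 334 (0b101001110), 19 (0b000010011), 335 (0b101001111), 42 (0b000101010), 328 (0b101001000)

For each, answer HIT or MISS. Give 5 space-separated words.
Answer: MISS MISS HIT MISS HIT

Derivation:
vaddr=334: (5,0) not in TLB -> MISS, insert
vaddr=19: (0,1) not in TLB -> MISS, insert
vaddr=335: (5,0) in TLB -> HIT
vaddr=42: (0,2) not in TLB -> MISS, insert
vaddr=328: (5,0) in TLB -> HIT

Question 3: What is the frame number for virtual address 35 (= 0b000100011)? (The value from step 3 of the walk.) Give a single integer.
Answer: 13

Derivation:
vaddr = 35: l1_idx=0, l2_idx=2
L1[0] = 0; L2[0][2] = 13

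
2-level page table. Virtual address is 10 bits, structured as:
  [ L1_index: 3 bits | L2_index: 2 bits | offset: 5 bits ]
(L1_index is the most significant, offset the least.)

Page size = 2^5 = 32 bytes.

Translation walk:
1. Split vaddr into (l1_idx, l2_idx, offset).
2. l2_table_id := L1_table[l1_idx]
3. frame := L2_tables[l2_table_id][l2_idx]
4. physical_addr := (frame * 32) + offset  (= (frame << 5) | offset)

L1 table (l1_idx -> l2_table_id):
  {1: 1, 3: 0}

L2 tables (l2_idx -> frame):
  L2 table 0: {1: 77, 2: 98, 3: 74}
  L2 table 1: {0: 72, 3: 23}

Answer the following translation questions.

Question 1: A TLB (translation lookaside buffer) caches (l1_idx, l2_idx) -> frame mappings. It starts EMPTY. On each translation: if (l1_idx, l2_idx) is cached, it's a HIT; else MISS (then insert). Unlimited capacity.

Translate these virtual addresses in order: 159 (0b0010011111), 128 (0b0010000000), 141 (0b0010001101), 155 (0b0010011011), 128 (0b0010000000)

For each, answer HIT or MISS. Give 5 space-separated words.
vaddr=159: (1,0) not in TLB -> MISS, insert
vaddr=128: (1,0) in TLB -> HIT
vaddr=141: (1,0) in TLB -> HIT
vaddr=155: (1,0) in TLB -> HIT
vaddr=128: (1,0) in TLB -> HIT

Answer: MISS HIT HIT HIT HIT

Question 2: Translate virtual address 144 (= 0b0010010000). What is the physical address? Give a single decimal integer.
Answer: 2320

Derivation:
vaddr = 144 = 0b0010010000
Split: l1_idx=1, l2_idx=0, offset=16
L1[1] = 1
L2[1][0] = 72
paddr = 72 * 32 + 16 = 2320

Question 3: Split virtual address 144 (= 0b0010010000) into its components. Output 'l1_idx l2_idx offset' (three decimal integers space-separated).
Answer: 1 0 16

Derivation:
vaddr = 144 = 0b0010010000
  top 3 bits -> l1_idx = 1
  next 2 bits -> l2_idx = 0
  bottom 5 bits -> offset = 16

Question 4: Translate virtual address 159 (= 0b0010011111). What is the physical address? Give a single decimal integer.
Answer: 2335

Derivation:
vaddr = 159 = 0b0010011111
Split: l1_idx=1, l2_idx=0, offset=31
L1[1] = 1
L2[1][0] = 72
paddr = 72 * 32 + 31 = 2335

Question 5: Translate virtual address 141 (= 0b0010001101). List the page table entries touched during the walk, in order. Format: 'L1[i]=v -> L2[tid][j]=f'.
Answer: L1[1]=1 -> L2[1][0]=72

Derivation:
vaddr = 141 = 0b0010001101
Split: l1_idx=1, l2_idx=0, offset=13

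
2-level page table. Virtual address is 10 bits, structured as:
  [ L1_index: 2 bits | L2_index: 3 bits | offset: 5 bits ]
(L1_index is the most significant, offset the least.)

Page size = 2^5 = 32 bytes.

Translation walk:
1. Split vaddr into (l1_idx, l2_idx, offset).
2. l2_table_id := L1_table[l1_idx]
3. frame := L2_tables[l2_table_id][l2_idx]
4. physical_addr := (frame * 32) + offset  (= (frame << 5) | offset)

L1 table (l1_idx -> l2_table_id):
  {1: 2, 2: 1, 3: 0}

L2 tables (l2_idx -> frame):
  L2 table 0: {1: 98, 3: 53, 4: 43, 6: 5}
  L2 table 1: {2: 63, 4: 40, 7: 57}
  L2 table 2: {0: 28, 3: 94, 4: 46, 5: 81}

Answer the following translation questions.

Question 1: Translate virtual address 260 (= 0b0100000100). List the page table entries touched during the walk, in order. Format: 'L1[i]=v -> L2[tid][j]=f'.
vaddr = 260 = 0b0100000100
Split: l1_idx=1, l2_idx=0, offset=4

Answer: L1[1]=2 -> L2[2][0]=28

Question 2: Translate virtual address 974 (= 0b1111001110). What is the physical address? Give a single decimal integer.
vaddr = 974 = 0b1111001110
Split: l1_idx=3, l2_idx=6, offset=14
L1[3] = 0
L2[0][6] = 5
paddr = 5 * 32 + 14 = 174

Answer: 174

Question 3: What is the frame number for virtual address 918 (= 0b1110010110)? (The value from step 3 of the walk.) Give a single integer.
vaddr = 918: l1_idx=3, l2_idx=4
L1[3] = 0; L2[0][4] = 43

Answer: 43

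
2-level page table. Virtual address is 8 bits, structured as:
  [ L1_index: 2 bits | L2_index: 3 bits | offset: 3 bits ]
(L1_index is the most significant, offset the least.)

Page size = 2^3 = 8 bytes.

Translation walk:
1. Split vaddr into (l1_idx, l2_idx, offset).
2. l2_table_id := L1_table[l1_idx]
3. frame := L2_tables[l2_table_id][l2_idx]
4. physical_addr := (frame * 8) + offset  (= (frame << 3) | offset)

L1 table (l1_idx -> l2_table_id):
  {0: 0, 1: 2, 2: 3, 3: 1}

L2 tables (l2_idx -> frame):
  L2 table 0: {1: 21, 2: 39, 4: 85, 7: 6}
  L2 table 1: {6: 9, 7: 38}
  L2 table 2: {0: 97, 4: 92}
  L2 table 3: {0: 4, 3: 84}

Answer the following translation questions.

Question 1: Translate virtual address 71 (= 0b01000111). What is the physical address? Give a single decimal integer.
vaddr = 71 = 0b01000111
Split: l1_idx=1, l2_idx=0, offset=7
L1[1] = 2
L2[2][0] = 97
paddr = 97 * 8 + 7 = 783

Answer: 783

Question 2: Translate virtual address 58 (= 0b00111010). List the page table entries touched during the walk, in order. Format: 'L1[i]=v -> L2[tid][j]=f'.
Answer: L1[0]=0 -> L2[0][7]=6

Derivation:
vaddr = 58 = 0b00111010
Split: l1_idx=0, l2_idx=7, offset=2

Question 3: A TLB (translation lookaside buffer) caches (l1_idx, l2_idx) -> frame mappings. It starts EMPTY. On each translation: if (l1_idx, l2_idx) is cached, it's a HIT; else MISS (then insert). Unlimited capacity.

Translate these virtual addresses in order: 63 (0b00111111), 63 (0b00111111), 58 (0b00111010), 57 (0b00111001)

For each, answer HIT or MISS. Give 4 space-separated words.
Answer: MISS HIT HIT HIT

Derivation:
vaddr=63: (0,7) not in TLB -> MISS, insert
vaddr=63: (0,7) in TLB -> HIT
vaddr=58: (0,7) in TLB -> HIT
vaddr=57: (0,7) in TLB -> HIT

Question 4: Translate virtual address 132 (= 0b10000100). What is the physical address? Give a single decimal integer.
Answer: 36

Derivation:
vaddr = 132 = 0b10000100
Split: l1_idx=2, l2_idx=0, offset=4
L1[2] = 3
L2[3][0] = 4
paddr = 4 * 8 + 4 = 36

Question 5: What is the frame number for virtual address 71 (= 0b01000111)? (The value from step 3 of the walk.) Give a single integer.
vaddr = 71: l1_idx=1, l2_idx=0
L1[1] = 2; L2[2][0] = 97

Answer: 97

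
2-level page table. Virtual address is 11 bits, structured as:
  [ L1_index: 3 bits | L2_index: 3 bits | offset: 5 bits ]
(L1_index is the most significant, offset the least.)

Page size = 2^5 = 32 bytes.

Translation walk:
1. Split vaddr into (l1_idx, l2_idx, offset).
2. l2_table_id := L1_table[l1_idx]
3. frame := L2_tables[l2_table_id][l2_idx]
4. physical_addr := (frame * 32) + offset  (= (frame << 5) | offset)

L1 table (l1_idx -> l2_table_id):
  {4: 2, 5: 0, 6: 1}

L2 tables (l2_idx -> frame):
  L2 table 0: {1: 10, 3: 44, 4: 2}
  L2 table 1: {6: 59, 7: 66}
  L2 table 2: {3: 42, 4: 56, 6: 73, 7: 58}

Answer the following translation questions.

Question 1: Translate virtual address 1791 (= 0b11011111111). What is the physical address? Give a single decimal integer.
Answer: 2143

Derivation:
vaddr = 1791 = 0b11011111111
Split: l1_idx=6, l2_idx=7, offset=31
L1[6] = 1
L2[1][7] = 66
paddr = 66 * 32 + 31 = 2143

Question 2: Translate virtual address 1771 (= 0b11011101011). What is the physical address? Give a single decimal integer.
Answer: 2123

Derivation:
vaddr = 1771 = 0b11011101011
Split: l1_idx=6, l2_idx=7, offset=11
L1[6] = 1
L2[1][7] = 66
paddr = 66 * 32 + 11 = 2123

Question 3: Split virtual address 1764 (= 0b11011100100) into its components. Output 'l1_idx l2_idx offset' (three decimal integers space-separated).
Answer: 6 7 4

Derivation:
vaddr = 1764 = 0b11011100100
  top 3 bits -> l1_idx = 6
  next 3 bits -> l2_idx = 7
  bottom 5 bits -> offset = 4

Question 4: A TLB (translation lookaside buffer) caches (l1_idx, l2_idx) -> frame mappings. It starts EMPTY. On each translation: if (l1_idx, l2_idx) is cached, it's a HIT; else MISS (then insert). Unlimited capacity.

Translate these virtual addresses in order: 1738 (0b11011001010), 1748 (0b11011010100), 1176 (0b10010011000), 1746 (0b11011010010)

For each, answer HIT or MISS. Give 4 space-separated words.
vaddr=1738: (6,6) not in TLB -> MISS, insert
vaddr=1748: (6,6) in TLB -> HIT
vaddr=1176: (4,4) not in TLB -> MISS, insert
vaddr=1746: (6,6) in TLB -> HIT

Answer: MISS HIT MISS HIT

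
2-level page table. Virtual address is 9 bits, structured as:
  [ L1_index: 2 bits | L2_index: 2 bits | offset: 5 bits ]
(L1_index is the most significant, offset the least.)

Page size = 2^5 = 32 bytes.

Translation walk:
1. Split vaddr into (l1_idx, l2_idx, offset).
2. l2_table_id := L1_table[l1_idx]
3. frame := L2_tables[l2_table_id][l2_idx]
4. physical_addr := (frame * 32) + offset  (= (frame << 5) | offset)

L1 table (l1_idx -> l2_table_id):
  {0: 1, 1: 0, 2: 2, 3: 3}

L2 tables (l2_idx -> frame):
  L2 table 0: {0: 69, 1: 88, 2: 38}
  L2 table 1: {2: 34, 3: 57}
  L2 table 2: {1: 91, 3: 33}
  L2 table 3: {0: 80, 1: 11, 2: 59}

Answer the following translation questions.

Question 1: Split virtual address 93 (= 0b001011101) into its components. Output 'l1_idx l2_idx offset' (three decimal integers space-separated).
Answer: 0 2 29

Derivation:
vaddr = 93 = 0b001011101
  top 2 bits -> l1_idx = 0
  next 2 bits -> l2_idx = 2
  bottom 5 bits -> offset = 29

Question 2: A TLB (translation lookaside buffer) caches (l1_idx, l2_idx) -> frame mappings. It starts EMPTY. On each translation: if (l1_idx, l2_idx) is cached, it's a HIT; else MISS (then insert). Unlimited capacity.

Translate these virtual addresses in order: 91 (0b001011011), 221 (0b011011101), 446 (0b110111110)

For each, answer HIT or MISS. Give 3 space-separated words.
Answer: MISS MISS MISS

Derivation:
vaddr=91: (0,2) not in TLB -> MISS, insert
vaddr=221: (1,2) not in TLB -> MISS, insert
vaddr=446: (3,1) not in TLB -> MISS, insert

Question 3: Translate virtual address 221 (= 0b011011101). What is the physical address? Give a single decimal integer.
Answer: 1245

Derivation:
vaddr = 221 = 0b011011101
Split: l1_idx=1, l2_idx=2, offset=29
L1[1] = 0
L2[0][2] = 38
paddr = 38 * 32 + 29 = 1245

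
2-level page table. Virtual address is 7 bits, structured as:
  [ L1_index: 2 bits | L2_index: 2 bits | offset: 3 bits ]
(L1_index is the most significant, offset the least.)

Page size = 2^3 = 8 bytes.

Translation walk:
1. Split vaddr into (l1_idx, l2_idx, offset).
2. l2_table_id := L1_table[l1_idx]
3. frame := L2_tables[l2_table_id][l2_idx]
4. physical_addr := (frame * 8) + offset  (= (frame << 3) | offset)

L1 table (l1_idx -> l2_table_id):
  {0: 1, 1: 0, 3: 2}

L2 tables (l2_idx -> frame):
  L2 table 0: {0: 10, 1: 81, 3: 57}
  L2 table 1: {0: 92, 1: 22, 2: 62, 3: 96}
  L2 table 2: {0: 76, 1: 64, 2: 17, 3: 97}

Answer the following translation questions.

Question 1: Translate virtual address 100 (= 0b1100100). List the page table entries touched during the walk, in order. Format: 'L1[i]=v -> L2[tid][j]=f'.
vaddr = 100 = 0b1100100
Split: l1_idx=3, l2_idx=0, offset=4

Answer: L1[3]=2 -> L2[2][0]=76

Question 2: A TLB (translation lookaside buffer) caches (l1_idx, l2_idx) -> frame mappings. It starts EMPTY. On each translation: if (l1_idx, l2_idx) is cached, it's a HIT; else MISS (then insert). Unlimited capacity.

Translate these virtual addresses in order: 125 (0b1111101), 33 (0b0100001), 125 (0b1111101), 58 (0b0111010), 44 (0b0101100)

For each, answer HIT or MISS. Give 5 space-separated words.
vaddr=125: (3,3) not in TLB -> MISS, insert
vaddr=33: (1,0) not in TLB -> MISS, insert
vaddr=125: (3,3) in TLB -> HIT
vaddr=58: (1,3) not in TLB -> MISS, insert
vaddr=44: (1,1) not in TLB -> MISS, insert

Answer: MISS MISS HIT MISS MISS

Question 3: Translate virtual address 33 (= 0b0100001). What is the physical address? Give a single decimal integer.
Answer: 81

Derivation:
vaddr = 33 = 0b0100001
Split: l1_idx=1, l2_idx=0, offset=1
L1[1] = 0
L2[0][0] = 10
paddr = 10 * 8 + 1 = 81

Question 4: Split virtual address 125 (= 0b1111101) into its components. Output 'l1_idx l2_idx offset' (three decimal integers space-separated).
Answer: 3 3 5

Derivation:
vaddr = 125 = 0b1111101
  top 2 bits -> l1_idx = 3
  next 2 bits -> l2_idx = 3
  bottom 3 bits -> offset = 5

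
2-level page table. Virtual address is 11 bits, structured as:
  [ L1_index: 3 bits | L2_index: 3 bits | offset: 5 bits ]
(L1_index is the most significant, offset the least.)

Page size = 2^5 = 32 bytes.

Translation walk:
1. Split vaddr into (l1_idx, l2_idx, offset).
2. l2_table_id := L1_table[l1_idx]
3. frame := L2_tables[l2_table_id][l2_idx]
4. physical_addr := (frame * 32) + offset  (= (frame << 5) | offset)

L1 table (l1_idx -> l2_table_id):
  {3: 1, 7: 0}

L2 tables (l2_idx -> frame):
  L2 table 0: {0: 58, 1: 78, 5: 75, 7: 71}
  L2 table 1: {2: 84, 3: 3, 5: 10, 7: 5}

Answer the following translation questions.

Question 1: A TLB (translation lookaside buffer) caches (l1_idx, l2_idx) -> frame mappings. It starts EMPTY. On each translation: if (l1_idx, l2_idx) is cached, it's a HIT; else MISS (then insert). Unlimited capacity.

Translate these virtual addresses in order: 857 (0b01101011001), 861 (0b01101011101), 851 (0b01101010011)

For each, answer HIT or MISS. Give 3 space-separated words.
vaddr=857: (3,2) not in TLB -> MISS, insert
vaddr=861: (3,2) in TLB -> HIT
vaddr=851: (3,2) in TLB -> HIT

Answer: MISS HIT HIT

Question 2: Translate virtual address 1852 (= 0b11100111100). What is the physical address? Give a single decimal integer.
vaddr = 1852 = 0b11100111100
Split: l1_idx=7, l2_idx=1, offset=28
L1[7] = 0
L2[0][1] = 78
paddr = 78 * 32 + 28 = 2524

Answer: 2524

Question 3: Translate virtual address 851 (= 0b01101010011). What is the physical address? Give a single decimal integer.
Answer: 2707

Derivation:
vaddr = 851 = 0b01101010011
Split: l1_idx=3, l2_idx=2, offset=19
L1[3] = 1
L2[1][2] = 84
paddr = 84 * 32 + 19 = 2707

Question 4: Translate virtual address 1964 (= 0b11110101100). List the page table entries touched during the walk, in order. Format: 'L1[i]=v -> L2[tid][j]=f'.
vaddr = 1964 = 0b11110101100
Split: l1_idx=7, l2_idx=5, offset=12

Answer: L1[7]=0 -> L2[0][5]=75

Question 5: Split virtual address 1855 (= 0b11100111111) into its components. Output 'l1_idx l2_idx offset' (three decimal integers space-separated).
vaddr = 1855 = 0b11100111111
  top 3 bits -> l1_idx = 7
  next 3 bits -> l2_idx = 1
  bottom 5 bits -> offset = 31

Answer: 7 1 31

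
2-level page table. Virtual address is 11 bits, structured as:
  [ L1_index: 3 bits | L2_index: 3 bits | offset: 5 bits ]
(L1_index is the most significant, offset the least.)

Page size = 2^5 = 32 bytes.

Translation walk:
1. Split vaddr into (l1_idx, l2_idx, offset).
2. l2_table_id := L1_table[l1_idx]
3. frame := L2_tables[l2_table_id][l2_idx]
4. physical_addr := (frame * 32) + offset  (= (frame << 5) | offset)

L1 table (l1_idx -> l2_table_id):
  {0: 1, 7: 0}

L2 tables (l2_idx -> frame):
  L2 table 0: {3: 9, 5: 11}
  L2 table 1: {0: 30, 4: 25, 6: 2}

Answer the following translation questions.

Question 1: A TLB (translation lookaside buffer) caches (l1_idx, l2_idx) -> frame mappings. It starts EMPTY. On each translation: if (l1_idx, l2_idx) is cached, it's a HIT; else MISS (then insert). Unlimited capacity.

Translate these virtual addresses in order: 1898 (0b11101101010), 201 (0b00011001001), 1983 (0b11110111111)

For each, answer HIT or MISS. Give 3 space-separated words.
vaddr=1898: (7,3) not in TLB -> MISS, insert
vaddr=201: (0,6) not in TLB -> MISS, insert
vaddr=1983: (7,5) not in TLB -> MISS, insert

Answer: MISS MISS MISS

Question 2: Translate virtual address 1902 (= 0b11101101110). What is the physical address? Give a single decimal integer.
vaddr = 1902 = 0b11101101110
Split: l1_idx=7, l2_idx=3, offset=14
L1[7] = 0
L2[0][3] = 9
paddr = 9 * 32 + 14 = 302

Answer: 302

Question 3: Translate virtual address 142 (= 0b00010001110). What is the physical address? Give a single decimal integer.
vaddr = 142 = 0b00010001110
Split: l1_idx=0, l2_idx=4, offset=14
L1[0] = 1
L2[1][4] = 25
paddr = 25 * 32 + 14 = 814

Answer: 814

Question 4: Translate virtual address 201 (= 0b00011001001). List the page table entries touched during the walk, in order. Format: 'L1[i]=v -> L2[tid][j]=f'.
Answer: L1[0]=1 -> L2[1][6]=2

Derivation:
vaddr = 201 = 0b00011001001
Split: l1_idx=0, l2_idx=6, offset=9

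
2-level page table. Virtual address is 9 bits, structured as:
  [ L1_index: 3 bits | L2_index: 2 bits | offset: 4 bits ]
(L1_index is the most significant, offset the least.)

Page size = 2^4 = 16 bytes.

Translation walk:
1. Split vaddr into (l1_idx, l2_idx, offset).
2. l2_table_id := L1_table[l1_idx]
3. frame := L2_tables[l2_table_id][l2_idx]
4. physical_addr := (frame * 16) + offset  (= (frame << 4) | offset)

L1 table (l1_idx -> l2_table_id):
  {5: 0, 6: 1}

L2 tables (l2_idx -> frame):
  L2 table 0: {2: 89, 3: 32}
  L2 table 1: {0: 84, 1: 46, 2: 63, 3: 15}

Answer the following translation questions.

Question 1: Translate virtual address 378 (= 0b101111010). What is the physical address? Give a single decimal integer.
Answer: 522

Derivation:
vaddr = 378 = 0b101111010
Split: l1_idx=5, l2_idx=3, offset=10
L1[5] = 0
L2[0][3] = 32
paddr = 32 * 16 + 10 = 522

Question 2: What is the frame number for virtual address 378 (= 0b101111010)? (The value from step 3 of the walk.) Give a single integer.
vaddr = 378: l1_idx=5, l2_idx=3
L1[5] = 0; L2[0][3] = 32

Answer: 32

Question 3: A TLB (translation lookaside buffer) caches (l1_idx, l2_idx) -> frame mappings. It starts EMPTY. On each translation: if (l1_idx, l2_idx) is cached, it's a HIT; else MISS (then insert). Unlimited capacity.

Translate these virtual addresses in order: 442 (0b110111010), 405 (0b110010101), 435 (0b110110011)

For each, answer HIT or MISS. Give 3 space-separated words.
Answer: MISS MISS HIT

Derivation:
vaddr=442: (6,3) not in TLB -> MISS, insert
vaddr=405: (6,1) not in TLB -> MISS, insert
vaddr=435: (6,3) in TLB -> HIT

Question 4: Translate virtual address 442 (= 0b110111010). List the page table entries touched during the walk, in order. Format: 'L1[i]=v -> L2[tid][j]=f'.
vaddr = 442 = 0b110111010
Split: l1_idx=6, l2_idx=3, offset=10

Answer: L1[6]=1 -> L2[1][3]=15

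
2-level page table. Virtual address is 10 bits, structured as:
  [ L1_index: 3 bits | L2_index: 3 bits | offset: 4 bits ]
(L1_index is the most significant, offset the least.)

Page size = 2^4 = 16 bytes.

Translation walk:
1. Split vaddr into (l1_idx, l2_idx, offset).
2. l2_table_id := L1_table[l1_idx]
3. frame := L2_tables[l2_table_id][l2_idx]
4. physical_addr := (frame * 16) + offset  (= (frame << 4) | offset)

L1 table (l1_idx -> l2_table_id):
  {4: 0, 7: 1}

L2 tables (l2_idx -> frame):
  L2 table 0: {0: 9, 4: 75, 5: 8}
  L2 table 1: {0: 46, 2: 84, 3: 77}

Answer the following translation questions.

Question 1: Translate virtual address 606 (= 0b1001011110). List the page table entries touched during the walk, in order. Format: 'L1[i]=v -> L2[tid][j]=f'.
Answer: L1[4]=0 -> L2[0][5]=8

Derivation:
vaddr = 606 = 0b1001011110
Split: l1_idx=4, l2_idx=5, offset=14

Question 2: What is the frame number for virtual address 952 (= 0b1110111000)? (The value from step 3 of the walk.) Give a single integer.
vaddr = 952: l1_idx=7, l2_idx=3
L1[7] = 1; L2[1][3] = 77

Answer: 77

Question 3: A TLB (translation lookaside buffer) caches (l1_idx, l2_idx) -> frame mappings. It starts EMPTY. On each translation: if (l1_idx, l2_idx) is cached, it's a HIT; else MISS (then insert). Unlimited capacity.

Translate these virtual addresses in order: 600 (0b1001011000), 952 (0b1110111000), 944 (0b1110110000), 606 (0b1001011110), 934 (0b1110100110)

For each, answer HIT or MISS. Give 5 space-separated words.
vaddr=600: (4,5) not in TLB -> MISS, insert
vaddr=952: (7,3) not in TLB -> MISS, insert
vaddr=944: (7,3) in TLB -> HIT
vaddr=606: (4,5) in TLB -> HIT
vaddr=934: (7,2) not in TLB -> MISS, insert

Answer: MISS MISS HIT HIT MISS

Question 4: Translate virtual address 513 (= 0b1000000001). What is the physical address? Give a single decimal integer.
Answer: 145

Derivation:
vaddr = 513 = 0b1000000001
Split: l1_idx=4, l2_idx=0, offset=1
L1[4] = 0
L2[0][0] = 9
paddr = 9 * 16 + 1 = 145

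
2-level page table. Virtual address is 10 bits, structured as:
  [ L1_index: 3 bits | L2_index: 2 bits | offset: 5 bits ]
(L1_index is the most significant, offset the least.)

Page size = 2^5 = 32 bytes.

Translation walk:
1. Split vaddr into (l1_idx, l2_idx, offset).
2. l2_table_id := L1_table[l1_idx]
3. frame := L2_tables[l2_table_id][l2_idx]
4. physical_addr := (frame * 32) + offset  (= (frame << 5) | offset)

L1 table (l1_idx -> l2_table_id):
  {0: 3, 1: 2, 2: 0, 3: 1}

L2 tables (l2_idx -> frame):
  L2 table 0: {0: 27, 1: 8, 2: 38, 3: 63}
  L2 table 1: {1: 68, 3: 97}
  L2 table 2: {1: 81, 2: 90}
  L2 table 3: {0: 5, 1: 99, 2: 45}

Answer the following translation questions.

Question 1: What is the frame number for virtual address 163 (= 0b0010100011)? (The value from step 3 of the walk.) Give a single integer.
vaddr = 163: l1_idx=1, l2_idx=1
L1[1] = 2; L2[2][1] = 81

Answer: 81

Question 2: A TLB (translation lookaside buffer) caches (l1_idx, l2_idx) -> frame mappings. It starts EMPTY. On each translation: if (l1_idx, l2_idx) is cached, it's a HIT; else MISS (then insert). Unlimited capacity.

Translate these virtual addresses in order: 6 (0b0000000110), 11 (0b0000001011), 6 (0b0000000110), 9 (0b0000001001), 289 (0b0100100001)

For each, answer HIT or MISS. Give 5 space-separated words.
vaddr=6: (0,0) not in TLB -> MISS, insert
vaddr=11: (0,0) in TLB -> HIT
vaddr=6: (0,0) in TLB -> HIT
vaddr=9: (0,0) in TLB -> HIT
vaddr=289: (2,1) not in TLB -> MISS, insert

Answer: MISS HIT HIT HIT MISS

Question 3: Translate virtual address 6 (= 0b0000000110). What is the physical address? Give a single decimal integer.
vaddr = 6 = 0b0000000110
Split: l1_idx=0, l2_idx=0, offset=6
L1[0] = 3
L2[3][0] = 5
paddr = 5 * 32 + 6 = 166

Answer: 166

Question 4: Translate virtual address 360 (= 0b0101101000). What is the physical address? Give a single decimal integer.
Answer: 2024

Derivation:
vaddr = 360 = 0b0101101000
Split: l1_idx=2, l2_idx=3, offset=8
L1[2] = 0
L2[0][3] = 63
paddr = 63 * 32 + 8 = 2024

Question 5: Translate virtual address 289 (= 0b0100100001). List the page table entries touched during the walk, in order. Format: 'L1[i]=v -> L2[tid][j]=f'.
vaddr = 289 = 0b0100100001
Split: l1_idx=2, l2_idx=1, offset=1

Answer: L1[2]=0 -> L2[0][1]=8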